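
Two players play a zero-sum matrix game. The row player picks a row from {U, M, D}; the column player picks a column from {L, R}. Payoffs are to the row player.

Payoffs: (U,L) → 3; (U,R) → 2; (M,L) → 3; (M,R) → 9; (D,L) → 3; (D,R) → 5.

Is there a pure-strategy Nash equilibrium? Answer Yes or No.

Row minima: U → 2, M → 3, D → 3; maximin = 3.
Column maxima: L → 3, R → 9; minimax = 3.
maximin = minimax = 3, so a saddle point exists.

Yes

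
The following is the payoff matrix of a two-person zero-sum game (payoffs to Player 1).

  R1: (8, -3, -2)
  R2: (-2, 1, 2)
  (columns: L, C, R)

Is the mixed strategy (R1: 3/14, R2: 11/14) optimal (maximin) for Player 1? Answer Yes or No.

Yes

Against L this mix gives (3/14)·8 + (11/14)·(-2) = 1/7.
Against C this mix gives (3/14)·(-3) + (11/14)·1 = 1/7.
Against R this mix gives (3/14)·(-2) + (11/14)·2 = 8/7.
All of Player 2's active replies (L, C) yield 1/7, and no column does worse for Player 1. The mix makes Player 2 indifferent and guarantees 1/7, so it is optimal.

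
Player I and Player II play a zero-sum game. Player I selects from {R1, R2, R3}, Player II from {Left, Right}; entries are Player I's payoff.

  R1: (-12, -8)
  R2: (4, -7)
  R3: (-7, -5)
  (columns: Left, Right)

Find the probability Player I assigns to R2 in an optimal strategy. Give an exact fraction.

2/13

Row minima: R1 → -12, R2 → -7, R3 → -7; maximin = -7.
Column maxima: Left → 4, Right → -5; minimax = -5.
-7 ≠ -5, so there is no saddle point; optimal play is mixed.
R1 is strictly dominated by R2, so Player I never plays it.
On the remaining 2×2 (R2, R3 vs Left, Right):
Let Player I play R2 with probability p. Expected payoff against Left: 4p + (-7)(1−p) = 11p − 7; against Right: (-7)p + (-5)(1−p) = −2p − 5.
Setting these equal: 11p − 7 = −2p − 5 ⇒ 13p = 2 ⇒ p = 2/13, and the value is (11)·(2/13) − 7 = -69/13.
For Player II: with q = P(Left), equating R2's and R3's payoffs gives 11q − 7 = −2q − 5 ⇒ q = 2/13.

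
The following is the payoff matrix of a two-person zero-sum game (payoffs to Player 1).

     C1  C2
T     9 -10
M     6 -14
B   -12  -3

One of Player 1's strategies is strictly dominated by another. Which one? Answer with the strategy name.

M

T gives a strictly higher payoff than M against every column: 9 > 6, -10 > -14.
So M is strictly dominated and Player 1 never plays it.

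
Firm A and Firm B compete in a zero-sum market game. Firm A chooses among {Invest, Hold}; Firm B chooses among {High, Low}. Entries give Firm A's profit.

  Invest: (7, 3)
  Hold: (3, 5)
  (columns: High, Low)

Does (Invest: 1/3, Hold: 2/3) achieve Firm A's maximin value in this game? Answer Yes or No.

Against High this mix gives (1/3)·7 + (2/3)·3 = 13/3.
Against Low this mix gives (1/3)·3 + (2/3)·5 = 13/3.
All of Firm B's active replies (High, Low) yield 13/3, and no column does worse for Firm A. The mix makes Firm B indifferent and guarantees 13/3, so it is optimal.

Yes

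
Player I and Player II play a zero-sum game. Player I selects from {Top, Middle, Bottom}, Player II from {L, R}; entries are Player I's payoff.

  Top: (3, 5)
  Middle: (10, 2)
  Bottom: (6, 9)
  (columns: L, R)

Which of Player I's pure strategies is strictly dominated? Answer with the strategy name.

Top

Bottom gives a strictly higher payoff than Top against every column: 6 > 3, 9 > 5.
So Top is strictly dominated and Player I never plays it.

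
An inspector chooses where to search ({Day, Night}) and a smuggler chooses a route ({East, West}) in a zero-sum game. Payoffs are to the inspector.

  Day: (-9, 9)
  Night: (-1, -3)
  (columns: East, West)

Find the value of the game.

-9/5

Row minima: Day → -9, Night → -3; maximin = -3.
Column maxima: East → -1, West → 9; minimax = -1.
-3 ≠ -1, so there is no saddle point; optimal play is mixed.
Let the inspector play Day with probability p. Expected payoff against East: (-9)p + (-1)(1−p) = −8p − 1; against West: 9p + (-3)(1−p) = 12p − 3.
Setting these equal: −8p − 1 = 12p − 3 ⇒ −20p = -2 ⇒ p = 1/10, and the value is (-8)·(1/10) − 1 = -9/5.
For the smuggler: with q = P(East), equating Day's and Night's payoffs gives −18q + 9 = 2q − 3 ⇒ q = 3/5.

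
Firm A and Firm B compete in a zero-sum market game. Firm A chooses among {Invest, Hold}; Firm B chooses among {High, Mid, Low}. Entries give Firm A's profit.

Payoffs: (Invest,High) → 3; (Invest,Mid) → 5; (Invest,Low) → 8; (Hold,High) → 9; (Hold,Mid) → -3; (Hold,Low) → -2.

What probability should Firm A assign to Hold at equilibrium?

Row minima: Invest → 3, Hold → -3; maximin = 3.
Column maxima: High → 9, Mid → 5, Low → 8; minimax = 5.
3 ≠ 5, so there is no saddle point; optimal play is mixed.
Low is strictly dominated by Mid (it gives Firm A strictly more in every row), so Firm B never plays it.
On the remaining 2×2 (Invest, Hold vs High, Mid):
Let Firm A play Invest with probability p. Expected payoff against High: 3p + 9(1−p) = −6p + 9; against Mid: 5p + (-3)(1−p) = 8p − 3.
Setting these equal: −6p + 9 = 8p − 3 ⇒ −14p = -12 ⇒ p = 6/7, and the value is (-6)·(6/7) + 9 = 27/7.
For Firm B: with q = P(High), equating Invest's and Hold's payoffs gives −2q + 5 = 12q − 3 ⇒ q = 4/7.

1/7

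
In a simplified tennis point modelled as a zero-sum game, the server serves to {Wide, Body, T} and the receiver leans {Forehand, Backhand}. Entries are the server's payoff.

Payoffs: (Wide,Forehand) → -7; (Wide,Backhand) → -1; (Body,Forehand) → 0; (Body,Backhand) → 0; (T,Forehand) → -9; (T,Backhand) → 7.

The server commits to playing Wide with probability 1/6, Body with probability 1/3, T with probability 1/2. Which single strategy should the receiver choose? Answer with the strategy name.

If the receiver plays Forehand, the server's expected payoff is (1/6)·(-7) + (1/3)·0 + (1/2)·(-9) = -17/3.
If the receiver plays Backhand, the server's expected payoff is (1/6)·(-1) + (1/3)·0 + (1/2)·7 = 10/3.
The receiver minimizes the server's payoff; the smallest is -17/3, so the best response is Forehand.

Forehand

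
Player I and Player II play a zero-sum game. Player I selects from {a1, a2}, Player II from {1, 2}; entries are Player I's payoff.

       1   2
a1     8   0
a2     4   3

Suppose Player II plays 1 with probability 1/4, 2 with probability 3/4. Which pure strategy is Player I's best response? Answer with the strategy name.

a2

Expected payoff of a1: (1/4)·8 + (3/4)·0 = 2.
Expected payoff of a2: (1/4)·4 + (3/4)·3 = 13/4.
The largest is 13/4, so Player I's best response is a2.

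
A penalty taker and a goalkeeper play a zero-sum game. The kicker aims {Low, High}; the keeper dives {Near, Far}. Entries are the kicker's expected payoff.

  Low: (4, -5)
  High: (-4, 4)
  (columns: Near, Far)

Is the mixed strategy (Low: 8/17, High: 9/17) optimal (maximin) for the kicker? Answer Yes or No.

Against Near this mix gives (8/17)·4 + (9/17)·(-4) = -4/17.
Against Far this mix gives (8/17)·(-5) + (9/17)·4 = -4/17.
All of the keeper's active replies (Near, Far) yield -4/17, and no column does worse for the kicker. The mix makes the keeper indifferent and guarantees -4/17, so it is optimal.

Yes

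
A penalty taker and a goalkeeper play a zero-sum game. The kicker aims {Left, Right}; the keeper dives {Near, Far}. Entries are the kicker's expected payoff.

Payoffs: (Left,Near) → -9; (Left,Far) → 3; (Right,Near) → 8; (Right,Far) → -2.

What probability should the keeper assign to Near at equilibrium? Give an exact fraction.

Row minima: Left → -9, Right → -2; maximin = -2.
Column maxima: Near → 8, Far → 3; minimax = 3.
-2 ≠ 3, so there is no saddle point; optimal play is mixed.
Let the kicker play Left with probability p. Expected payoff against Near: (-9)p + 8(1−p) = −17p + 8; against Far: 3p + (-2)(1−p) = 5p − 2.
Setting these equal: −17p + 8 = 5p − 2 ⇒ −22p = -10 ⇒ p = 5/11, and the value is (-17)·(5/11) + 8 = 3/11.
For the keeper: with q = P(Near), equating Left's and Right's payoffs gives −12q + 3 = 10q − 2 ⇒ q = 5/22.

5/22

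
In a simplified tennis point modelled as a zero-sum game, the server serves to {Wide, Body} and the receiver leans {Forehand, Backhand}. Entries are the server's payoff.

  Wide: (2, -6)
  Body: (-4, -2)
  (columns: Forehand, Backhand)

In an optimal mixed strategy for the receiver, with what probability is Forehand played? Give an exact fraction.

Row minima: Wide → -6, Body → -4; maximin = -4.
Column maxima: Forehand → 2, Backhand → -2; minimax = -2.
-4 ≠ -2, so there is no saddle point; optimal play is mixed.
Let the server play Wide with probability p. Expected payoff against Forehand: 2p + (-4)(1−p) = 6p − 4; against Backhand: (-6)p + (-2)(1−p) = −4p − 2.
Setting these equal: 6p − 4 = −4p − 2 ⇒ 10p = 2 ⇒ p = 1/5, and the value is (6)·(1/5) − 4 = -14/5.
For the receiver: with q = P(Forehand), equating Wide's and Body's payoffs gives 8q − 6 = −2q − 2 ⇒ q = 2/5.

2/5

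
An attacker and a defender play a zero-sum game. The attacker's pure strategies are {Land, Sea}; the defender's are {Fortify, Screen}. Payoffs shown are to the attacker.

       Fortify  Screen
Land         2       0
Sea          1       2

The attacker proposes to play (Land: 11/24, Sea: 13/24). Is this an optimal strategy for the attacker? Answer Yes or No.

No

Against Fortify this mix gives (11/24)·2 + (13/24)·1 = 35/24.
Against Screen this mix gives (11/24)·0 + (13/24)·2 = 13/12.
The defender will play Screen, holding the attacker to 13/12. Shifting weight toward the row that does better against Screen would raise this floor (the equalizing mix achieves 4/3 against both Screen and Fortify), so the proposed strategy is not optimal.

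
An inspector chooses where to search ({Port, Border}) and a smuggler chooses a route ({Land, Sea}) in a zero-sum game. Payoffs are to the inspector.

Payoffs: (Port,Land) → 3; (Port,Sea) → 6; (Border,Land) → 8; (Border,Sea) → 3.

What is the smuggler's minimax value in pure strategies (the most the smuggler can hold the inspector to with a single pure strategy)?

Column maxima: Land → 8, Sea → 6.
The smallest of these is 6.

6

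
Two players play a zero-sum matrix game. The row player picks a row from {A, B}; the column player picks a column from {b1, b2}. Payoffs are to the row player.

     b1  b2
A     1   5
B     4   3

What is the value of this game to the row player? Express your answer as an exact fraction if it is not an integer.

Row minima: A → 1, B → 3; maximin = 3.
Column maxima: b1 → 4, b2 → 5; minimax = 4.
3 ≠ 4, so there is no saddle point; optimal play is mixed.
Let the row player play A with probability p. Expected payoff against b1: 1p + 4(1−p) = −3p + 4; against b2: 5p + 3(1−p) = 2p + 3.
Setting these equal: −3p + 4 = 2p + 3 ⇒ −5p = -1 ⇒ p = 1/5, and the value is (-3)·(1/5) + 4 = 17/5.
For the column player: with q = P(b1), equating A's and B's payoffs gives −4q + 5 = q + 3 ⇒ q = 2/5.

17/5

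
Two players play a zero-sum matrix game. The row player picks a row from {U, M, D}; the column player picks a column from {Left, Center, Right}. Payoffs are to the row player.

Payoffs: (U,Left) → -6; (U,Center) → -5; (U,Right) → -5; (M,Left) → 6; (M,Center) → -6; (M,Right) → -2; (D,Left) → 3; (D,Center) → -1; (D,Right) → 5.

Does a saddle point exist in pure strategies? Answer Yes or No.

Yes

Row minima: U → -6, M → -6, D → -1; maximin = -1.
Column maxima: Left → 6, Center → -1, Right → 5; minimax = -1.
maximin = minimax = -1, so a saddle point exists.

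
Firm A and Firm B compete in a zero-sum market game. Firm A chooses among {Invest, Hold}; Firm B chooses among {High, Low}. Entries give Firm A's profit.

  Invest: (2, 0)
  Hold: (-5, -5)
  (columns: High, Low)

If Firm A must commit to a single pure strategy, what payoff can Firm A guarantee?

Row minima: Invest → 0, Hold → -5.
The best of these is 0.

0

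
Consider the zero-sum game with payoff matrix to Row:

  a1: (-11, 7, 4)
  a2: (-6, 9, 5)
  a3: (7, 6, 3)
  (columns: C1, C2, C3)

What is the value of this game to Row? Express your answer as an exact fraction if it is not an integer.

53/15

Row minima: a1 → -11, a2 → -6, a3 → 3; maximin = 3.
Column maxima: C1 → 7, C2 → 9, C3 → 5; minimax = 5.
3 ≠ 5, so there is no saddle point; optimal play is mixed.
a1 is strictly dominated by a2, so Row never plays it.
C2 is strictly dominated by C3 (it gives Row strictly more in every row), so Column never plays it.
On the remaining 2×2 (a2, a3 vs C1, C3):
Let Row play a2 with probability p. Expected payoff against C1: (-6)p + 7(1−p) = −13p + 7; against C3: 5p + 3(1−p) = 2p + 3.
Setting these equal: −13p + 7 = 2p + 3 ⇒ −15p = -4 ⇒ p = 4/15, and the value is (-13)·(4/15) + 7 = 53/15.
For Column: with q = P(C1), equating a2's and a3's payoffs gives −11q + 5 = 4q + 3 ⇒ q = 2/15.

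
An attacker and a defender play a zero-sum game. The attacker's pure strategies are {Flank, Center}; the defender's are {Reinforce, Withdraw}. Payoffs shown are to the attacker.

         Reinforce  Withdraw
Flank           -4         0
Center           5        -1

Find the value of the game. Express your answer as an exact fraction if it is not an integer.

Row minima: Flank → -4, Center → -1; maximin = -1.
Column maxima: Reinforce → 5, Withdraw → 0; minimax = 0.
-1 ≠ 0, so there is no saddle point; optimal play is mixed.
Let the attacker play Flank with probability p. Expected payoff against Reinforce: (-4)p + 5(1−p) = −9p + 5; against Withdraw: 0p + (-1)(1−p) = p − 1.
Setting these equal: −9p + 5 = p − 1 ⇒ −10p = -6 ⇒ p = 3/5, and the value is (-9)·(3/5) + 5 = -2/5.
For the defender: with q = P(Reinforce), equating Flank's and Center's payoffs gives −4q = 6q − 1 ⇒ q = 1/10.

-2/5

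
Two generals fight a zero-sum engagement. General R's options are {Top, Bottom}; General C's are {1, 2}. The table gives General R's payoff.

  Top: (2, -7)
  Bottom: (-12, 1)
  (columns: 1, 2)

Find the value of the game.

-41/11

Row minima: Top → -7, Bottom → -12; maximin = -7.
Column maxima: 1 → 2, 2 → 1; minimax = 1.
-7 ≠ 1, so there is no saddle point; optimal play is mixed.
Let General R play Top with probability p. Expected payoff against 1: 2p + (-12)(1−p) = 14p − 12; against 2: (-7)p + 1(1−p) = −8p + 1.
Setting these equal: 14p − 12 = −8p + 1 ⇒ 22p = 13 ⇒ p = 13/22, and the value is (14)·(13/22) − 12 = -41/11.
For General C: with q = P(1), equating Top's and Bottom's payoffs gives 9q − 7 = −13q + 1 ⇒ q = 4/11.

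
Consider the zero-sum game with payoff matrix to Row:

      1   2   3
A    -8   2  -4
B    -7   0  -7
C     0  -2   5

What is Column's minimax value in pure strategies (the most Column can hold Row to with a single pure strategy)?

Column maxima: 1 → 0, 2 → 2, 3 → 5.
The smallest of these is 0.

0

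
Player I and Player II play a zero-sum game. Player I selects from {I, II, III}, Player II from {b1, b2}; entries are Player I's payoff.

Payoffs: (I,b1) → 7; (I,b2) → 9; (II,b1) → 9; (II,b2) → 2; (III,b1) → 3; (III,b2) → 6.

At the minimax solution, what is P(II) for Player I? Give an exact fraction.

Row minima: I → 7, II → 2, III → 3; maximin = 7.
Column maxima: b1 → 9, b2 → 9; minimax = 9.
7 ≠ 9, so there is no saddle point; optimal play is mixed.
III is strictly dominated by I, so Player I never plays it.
On the remaining 2×2 (I, II vs b1, b2):
Let Player I play I with probability p. Expected payoff against b1: 7p + 9(1−p) = −2p + 9; against b2: 9p + 2(1−p) = 7p + 2.
Setting these equal: −2p + 9 = 7p + 2 ⇒ −9p = -7 ⇒ p = 7/9, and the value is (-2)·(7/9) + 9 = 67/9.
For Player II: with q = P(b1), equating I's and II's payoffs gives −2q + 9 = 7q + 2 ⇒ q = 7/9.

2/9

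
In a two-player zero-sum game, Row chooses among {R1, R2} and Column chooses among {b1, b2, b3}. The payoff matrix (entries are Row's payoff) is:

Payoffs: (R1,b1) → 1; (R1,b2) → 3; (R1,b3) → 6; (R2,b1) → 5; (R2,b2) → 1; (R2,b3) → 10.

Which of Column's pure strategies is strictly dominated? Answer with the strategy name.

b1 holds Row's payoff strictly below b3 in every row: 1 < 6, 5 < 10.
So b3 is strictly dominated for Column.

b3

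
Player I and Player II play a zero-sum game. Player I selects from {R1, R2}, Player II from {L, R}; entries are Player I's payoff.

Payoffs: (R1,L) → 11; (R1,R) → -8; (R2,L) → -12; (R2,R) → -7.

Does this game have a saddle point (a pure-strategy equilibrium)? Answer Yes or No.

Row minima: R1 → -8, R2 → -12; maximin = -8.
Column maxima: L → 11, R → -7; minimax = -7.
-8 ≠ -7, so no pure-strategy equilibrium exists.

No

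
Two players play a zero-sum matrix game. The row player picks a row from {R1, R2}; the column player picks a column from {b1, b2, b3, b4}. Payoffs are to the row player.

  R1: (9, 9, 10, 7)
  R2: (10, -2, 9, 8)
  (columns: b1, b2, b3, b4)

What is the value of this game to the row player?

Row minima: R1 → 7, R2 → -2; maximin = 7.
Column maxima: b1 → 10, b2 → 9, b3 → 10, b4 → 8; minimax = 8.
7 ≠ 8, so there is no saddle point; optimal play is mixed.
b1 is strictly dominated by b4 (it gives the row player strictly more in every row), so the column player never plays it.
b3 is strictly dominated by b2 (it gives the row player strictly more in every row), so the column player never plays it.
On the remaining 2×2 (R1, R2 vs b2, b4):
Let the row player play R1 with probability p. Expected payoff against b2: 9p + (-2)(1−p) = 11p − 2; against b4: 7p + 8(1−p) = −p + 8.
Setting these equal: 11p − 2 = −p + 8 ⇒ 12p = 10 ⇒ p = 5/6, and the value is (11)·(5/6) − 2 = 43/6.
For the column player: with q = P(b2), equating R1's and R2's payoffs gives 2q + 7 = −10q + 8 ⇒ q = 1/12.

43/6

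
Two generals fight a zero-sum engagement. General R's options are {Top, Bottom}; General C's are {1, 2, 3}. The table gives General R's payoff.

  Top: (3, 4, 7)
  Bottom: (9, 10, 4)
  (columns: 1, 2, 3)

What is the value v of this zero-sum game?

17/3

Row minima: Top → 3, Bottom → 4; maximin = 4.
Column maxima: 1 → 9, 2 → 10, 3 → 7; minimax = 7.
4 ≠ 7, so there is no saddle point; optimal play is mixed.
2 is strictly dominated by 1 (it gives General R strictly more in every row), so General C never plays it.
On the remaining 2×2 (Top, Bottom vs 1, 3):
Let General R play Top with probability p. Expected payoff against 1: 3p + 9(1−p) = −6p + 9; against 3: 7p + 4(1−p) = 3p + 4.
Setting these equal: −6p + 9 = 3p + 4 ⇒ −9p = -5 ⇒ p = 5/9, and the value is (-6)·(5/9) + 9 = 17/3.
For General C: with q = P(1), equating Top's and Bottom's payoffs gives −4q + 7 = 5q + 4 ⇒ q = 1/3.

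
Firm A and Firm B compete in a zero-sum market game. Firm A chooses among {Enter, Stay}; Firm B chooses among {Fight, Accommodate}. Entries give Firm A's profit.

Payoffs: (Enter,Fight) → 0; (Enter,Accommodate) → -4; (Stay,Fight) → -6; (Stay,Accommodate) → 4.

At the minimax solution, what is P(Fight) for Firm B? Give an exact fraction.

4/7

Row minima: Enter → -4, Stay → -6; maximin = -4.
Column maxima: Fight → 0, Accommodate → 4; minimax = 0.
-4 ≠ 0, so there is no saddle point; optimal play is mixed.
Let Firm A play Enter with probability p. Expected payoff against Fight: 0p + (-6)(1−p) = 6p − 6; against Accommodate: (-4)p + 4(1−p) = −8p + 4.
Setting these equal: 6p − 6 = −8p + 4 ⇒ 14p = 10 ⇒ p = 5/7, and the value is (6)·(5/7) − 6 = -12/7.
For Firm B: with q = P(Fight), equating Enter's and Stay's payoffs gives 4q − 4 = −10q + 4 ⇒ q = 4/7.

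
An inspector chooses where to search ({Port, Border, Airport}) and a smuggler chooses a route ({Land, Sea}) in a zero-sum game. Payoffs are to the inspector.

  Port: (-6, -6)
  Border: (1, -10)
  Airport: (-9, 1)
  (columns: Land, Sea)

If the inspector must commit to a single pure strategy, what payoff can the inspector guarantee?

Row minima: Port → -6, Border → -10, Airport → -9.
The best of these is -6.

-6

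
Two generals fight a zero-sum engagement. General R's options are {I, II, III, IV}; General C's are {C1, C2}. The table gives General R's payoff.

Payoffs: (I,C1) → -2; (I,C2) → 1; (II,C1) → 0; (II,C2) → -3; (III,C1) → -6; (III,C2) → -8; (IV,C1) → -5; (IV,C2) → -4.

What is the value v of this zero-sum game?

Row minima: I → -2, II → -3, III → -8, IV → -5; maximin = -2.
Column maxima: C1 → 0, C2 → 1; minimax = 0.
-2 ≠ 0, so there is no saddle point; optimal play is mixed.
III is strictly dominated by I, so General R never plays it.
IV is strictly dominated by I, so General R never plays it.
On the remaining 2×2 (I, II vs C1, C2):
Let General R play I with probability p. Expected payoff against C1: (-2)p + 0(1−p) = −2p; against C2: 1p + (-3)(1−p) = 4p − 3.
Setting these equal: −2p = 4p − 3 ⇒ −6p = -3 ⇒ p = 1/2, and the value is (-2)·(1/2) = -1.
For General C: with q = P(C1), equating I's and II's payoffs gives −3q + 1 = 3q − 3 ⇒ q = 2/3.

-1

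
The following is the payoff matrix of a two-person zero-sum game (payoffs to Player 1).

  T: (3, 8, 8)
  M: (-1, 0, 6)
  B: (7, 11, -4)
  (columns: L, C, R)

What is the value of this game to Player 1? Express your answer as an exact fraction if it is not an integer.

Row minima: T → 3, M → -1, B → -4; maximin = 3.
Column maxima: L → 7, C → 11, R → 8; minimax = 7.
3 ≠ 7, so there is no saddle point; optimal play is mixed.
M is strictly dominated by T, so Player 1 never plays it.
C is strictly dominated by L (it gives Player 1 strictly more in every row), so Player 2 never plays it.
On the remaining 2×2 (T, B vs L, R):
Let Player 1 play T with probability p. Expected payoff against L: 3p + 7(1−p) = −4p + 7; against R: 8p + (-4)(1−p) = 12p − 4.
Setting these equal: −4p + 7 = 12p − 4 ⇒ −16p = -11 ⇒ p = 11/16, and the value is (-4)·(11/16) + 7 = 17/4.
For Player 2: with q = P(L), equating T's and B's payoffs gives −5q + 8 = 11q − 4 ⇒ q = 3/4.

17/4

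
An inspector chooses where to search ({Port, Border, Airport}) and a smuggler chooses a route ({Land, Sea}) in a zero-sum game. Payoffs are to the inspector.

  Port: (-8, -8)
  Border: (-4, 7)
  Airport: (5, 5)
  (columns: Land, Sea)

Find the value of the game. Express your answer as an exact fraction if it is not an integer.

Row minima: Port → -8, Border → -4, Airport → 5; maximin = 5.
Column maxima: Land → 5, Sea → 7; minimax = 5.
Since maximin = minimax = 5, there is a saddle point and the value is 5.

5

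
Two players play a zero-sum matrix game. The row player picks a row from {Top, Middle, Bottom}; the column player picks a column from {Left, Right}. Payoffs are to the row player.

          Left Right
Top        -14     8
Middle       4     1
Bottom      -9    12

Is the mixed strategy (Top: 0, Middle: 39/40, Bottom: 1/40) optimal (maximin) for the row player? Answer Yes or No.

Against Left this mix gives (39/40)·4 + (1/40)·(-9) = 147/40.
Against Right this mix gives (39/40)·1 + (1/40)·12 = 51/40.
The column player will play Right, holding the row player to 51/40. Shifting weight toward the row that does better against Right would raise this floor (the equalizing mix achieves 19/8 against both Right and Left), so the proposed strategy is not optimal.

No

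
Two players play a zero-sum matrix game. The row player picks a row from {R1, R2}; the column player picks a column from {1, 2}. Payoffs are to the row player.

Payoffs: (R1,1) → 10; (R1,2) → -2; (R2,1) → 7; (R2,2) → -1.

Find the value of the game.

-1

Row minima: R1 → -2, R2 → -1; maximin = -1.
Column maxima: 1 → 10, 2 → -1; minimax = -1.
Since maximin = minimax = -1, there is a saddle point and the value is -1.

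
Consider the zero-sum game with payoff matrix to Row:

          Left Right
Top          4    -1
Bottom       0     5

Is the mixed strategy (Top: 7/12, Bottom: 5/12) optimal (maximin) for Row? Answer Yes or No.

No

Against Left this mix gives (7/12)·4 + (5/12)·0 = 7/3.
Against Right this mix gives (7/12)·(-1) + (5/12)·5 = 3/2.
Column will play Right, holding Row to 3/2. Shifting weight toward the row that does better against Right would raise this floor (the equalizing mix achieves 2 against both Right and Left), so the proposed strategy is not optimal.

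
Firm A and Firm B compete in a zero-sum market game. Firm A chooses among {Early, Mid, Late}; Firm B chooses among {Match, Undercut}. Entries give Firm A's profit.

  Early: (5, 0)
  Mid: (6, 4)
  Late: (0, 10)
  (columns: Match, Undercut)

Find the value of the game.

Row minima: Early → 0, Mid → 4, Late → 0; maximin = 4.
Column maxima: Match → 6, Undercut → 10; minimax = 6.
4 ≠ 6, so there is no saddle point; optimal play is mixed.
Early is strictly dominated by Mid, so Firm A never plays it.
On the remaining 2×2 (Mid, Late vs Match, Undercut):
Let Firm A play Mid with probability p. Expected payoff against Match: 6p + 0(1−p) = 6p; against Undercut: 4p + 10(1−p) = −6p + 10.
Setting these equal: 6p = −6p + 10 ⇒ 12p = 10 ⇒ p = 5/6, and the value is (6)·(5/6) = 5.
For Firm B: with q = P(Match), equating Mid's and Late's payoffs gives 2q + 4 = −10q + 10 ⇒ q = 1/2.

5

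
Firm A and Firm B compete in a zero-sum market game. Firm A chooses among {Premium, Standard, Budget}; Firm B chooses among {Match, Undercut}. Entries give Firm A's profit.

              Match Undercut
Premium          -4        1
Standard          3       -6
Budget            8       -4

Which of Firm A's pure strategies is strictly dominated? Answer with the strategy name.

Budget gives a strictly higher payoff than Standard against every column: 8 > 3, -4 > -6.
So Standard is strictly dominated and Firm A never plays it.

Standard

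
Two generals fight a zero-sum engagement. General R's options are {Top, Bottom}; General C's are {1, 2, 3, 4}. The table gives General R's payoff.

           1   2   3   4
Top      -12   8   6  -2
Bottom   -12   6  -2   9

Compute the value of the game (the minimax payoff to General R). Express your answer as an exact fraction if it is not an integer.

-12

Row minima: Top → -12, Bottom → -12; maximin = -12.
Column maxima: 1 → -12, 2 → 8, 3 → 6, 4 → 9; minimax = -12.
Since maximin = minimax = -12, there is a saddle point and the value is -12.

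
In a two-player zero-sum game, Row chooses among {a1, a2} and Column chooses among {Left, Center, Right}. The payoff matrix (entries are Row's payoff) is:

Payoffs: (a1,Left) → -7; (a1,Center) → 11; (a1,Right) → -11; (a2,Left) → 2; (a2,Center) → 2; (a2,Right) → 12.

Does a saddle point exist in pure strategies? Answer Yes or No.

Row minima: a1 → -11, a2 → 2; maximin = 2.
Column maxima: Left → 2, Center → 11, Right → 12; minimax = 2.
maximin = minimax = 2, so a saddle point exists.

Yes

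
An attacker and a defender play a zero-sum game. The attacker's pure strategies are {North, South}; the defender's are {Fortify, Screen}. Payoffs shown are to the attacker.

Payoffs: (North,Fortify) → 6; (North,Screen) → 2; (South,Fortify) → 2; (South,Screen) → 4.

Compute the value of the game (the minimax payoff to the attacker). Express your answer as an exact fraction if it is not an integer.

10/3

Row minima: North → 2, South → 2; maximin = 2.
Column maxima: Fortify → 6, Screen → 4; minimax = 4.
2 ≠ 4, so there is no saddle point; optimal play is mixed.
Let the attacker play North with probability p. Expected payoff against Fortify: 6p + 2(1−p) = 4p + 2; against Screen: 2p + 4(1−p) = −2p + 4.
Setting these equal: 4p + 2 = −2p + 4 ⇒ 6p = 2 ⇒ p = 1/3, and the value is (4)·(1/3) + 2 = 10/3.
For the defender: with q = P(Fortify), equating North's and South's payoffs gives 4q + 2 = −2q + 4 ⇒ q = 1/3.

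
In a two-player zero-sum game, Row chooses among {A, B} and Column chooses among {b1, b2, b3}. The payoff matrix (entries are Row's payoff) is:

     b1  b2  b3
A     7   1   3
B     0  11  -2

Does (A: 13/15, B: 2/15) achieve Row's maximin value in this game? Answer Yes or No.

Against b1 this mix gives (13/15)·7 + (2/15)·0 = 91/15.
Against b2 this mix gives (13/15)·1 + (2/15)·11 = 7/3.
Against b3 this mix gives (13/15)·3 + (2/15)·(-2) = 7/3.
All of Column's active replies (b2, b3) yield 7/3, and no column does worse for Row. The mix makes Column indifferent and guarantees 7/3, so it is optimal.

Yes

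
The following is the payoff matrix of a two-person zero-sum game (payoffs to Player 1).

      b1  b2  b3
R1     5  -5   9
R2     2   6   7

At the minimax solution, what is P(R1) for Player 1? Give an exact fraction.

2/7

Row minima: R1 → -5, R2 → 2; maximin = 2.
Column maxima: b1 → 5, b2 → 6, b3 → 9; minimax = 5.
2 ≠ 5, so there is no saddle point; optimal play is mixed.
b3 is strictly dominated by b1 (it gives Player 1 strictly more in every row), so Player 2 never plays it.
On the remaining 2×2 (R1, R2 vs b1, b2):
Let Player 1 play R1 with probability p. Expected payoff against b1: 5p + 2(1−p) = 3p + 2; against b2: (-5)p + 6(1−p) = −11p + 6.
Setting these equal: 3p + 2 = −11p + 6 ⇒ 14p = 4 ⇒ p = 2/7, and the value is (3)·(2/7) + 2 = 20/7.
For Player 2: with q = P(b1), equating R1's and R2's payoffs gives 10q − 5 = −4q + 6 ⇒ q = 11/14.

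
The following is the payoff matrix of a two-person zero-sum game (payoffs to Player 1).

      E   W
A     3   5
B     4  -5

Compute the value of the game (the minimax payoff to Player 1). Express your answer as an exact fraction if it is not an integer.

Row minima: A → 3, B → -5; maximin = 3.
Column maxima: E → 4, W → 5; minimax = 4.
3 ≠ 4, so there is no saddle point; optimal play is mixed.
Let Player 1 play A with probability p. Expected payoff against E: 3p + 4(1−p) = −p + 4; against W: 5p + (-5)(1−p) = 10p − 5.
Setting these equal: −p + 4 = 10p − 5 ⇒ −11p = -9 ⇒ p = 9/11, and the value is (-1)·(9/11) + 4 = 35/11.
For Player 2: with q = P(E), equating A's and B's payoffs gives −2q + 5 = 9q − 5 ⇒ q = 10/11.

35/11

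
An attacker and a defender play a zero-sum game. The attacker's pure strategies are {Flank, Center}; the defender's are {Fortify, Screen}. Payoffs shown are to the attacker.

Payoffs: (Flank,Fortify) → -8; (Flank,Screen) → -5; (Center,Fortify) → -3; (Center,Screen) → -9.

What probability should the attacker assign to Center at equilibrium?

1/3

Row minima: Flank → -8, Center → -9; maximin = -8.
Column maxima: Fortify → -3, Screen → -5; minimax = -5.
-8 ≠ -5, so there is no saddle point; optimal play is mixed.
Let the attacker play Flank with probability p. Expected payoff against Fortify: (-8)p + (-3)(1−p) = −5p − 3; against Screen: (-5)p + (-9)(1−p) = 4p − 9.
Setting these equal: −5p − 3 = 4p − 9 ⇒ −9p = -6 ⇒ p = 2/3, and the value is (-5)·(2/3) − 3 = -19/3.
For the defender: with q = P(Fortify), equating Flank's and Center's payoffs gives −3q − 5 = 6q − 9 ⇒ q = 4/9.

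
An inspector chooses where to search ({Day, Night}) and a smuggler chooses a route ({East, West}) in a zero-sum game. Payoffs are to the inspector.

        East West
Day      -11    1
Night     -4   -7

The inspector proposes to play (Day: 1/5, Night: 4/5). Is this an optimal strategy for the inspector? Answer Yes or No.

Against East this mix gives (1/5)·(-11) + (4/5)·(-4) = -27/5.
Against West this mix gives (1/5)·1 + (4/5)·(-7) = -27/5.
All of the smuggler's active replies (East, West) yield -27/5, and no column does worse for the inspector. The mix makes the smuggler indifferent and guarantees -27/5, so it is optimal.

Yes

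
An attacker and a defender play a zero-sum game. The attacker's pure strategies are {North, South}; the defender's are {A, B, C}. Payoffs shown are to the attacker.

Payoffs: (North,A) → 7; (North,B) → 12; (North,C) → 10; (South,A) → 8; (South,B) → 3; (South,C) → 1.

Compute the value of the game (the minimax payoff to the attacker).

Row minima: North → 7, South → 1; maximin = 7.
Column maxima: A → 8, B → 12, C → 10; minimax = 8.
7 ≠ 8, so there is no saddle point; optimal play is mixed.
B is strictly dominated by C (it gives the attacker strictly more in every row), so the defender never plays it.
On the remaining 2×2 (North, South vs A, C):
Let the attacker play North with probability p. Expected payoff against A: 7p + 8(1−p) = −p + 8; against C: 10p + 1(1−p) = 9p + 1.
Setting these equal: −p + 8 = 9p + 1 ⇒ −10p = -7 ⇒ p = 7/10, and the value is (-1)·(7/10) + 8 = 73/10.
For the defender: with q = P(A), equating North's and South's payoffs gives −3q + 10 = 7q + 1 ⇒ q = 9/10.

73/10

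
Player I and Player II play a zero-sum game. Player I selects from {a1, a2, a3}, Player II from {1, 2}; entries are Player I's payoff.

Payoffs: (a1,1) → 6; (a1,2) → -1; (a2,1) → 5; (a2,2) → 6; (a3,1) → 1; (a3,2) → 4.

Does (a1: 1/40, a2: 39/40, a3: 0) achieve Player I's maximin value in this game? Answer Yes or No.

No

Against 1 this mix gives (1/40)·6 + (39/40)·5 = 201/40.
Against 2 this mix gives (1/40)·(-1) + (39/40)·6 = 233/40.
Player II will play 1, holding Player I to 201/40. Shifting weight toward the row that does better against 1 would raise this floor (the equalizing mix achieves 41/8 against both 1 and 2), so the proposed strategy is not optimal.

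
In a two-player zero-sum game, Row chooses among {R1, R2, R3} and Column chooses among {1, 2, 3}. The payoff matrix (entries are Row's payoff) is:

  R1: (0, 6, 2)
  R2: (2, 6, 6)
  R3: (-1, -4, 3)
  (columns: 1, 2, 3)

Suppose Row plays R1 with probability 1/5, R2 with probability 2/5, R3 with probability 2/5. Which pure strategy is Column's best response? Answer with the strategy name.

1

If Column plays 1, Row's expected payoff is (1/5)·0 + (2/5)·2 + (2/5)·(-1) = 2/5.
If Column plays 2, Row's expected payoff is (1/5)·6 + (2/5)·6 + (2/5)·(-4) = 2.
If Column plays 3, Row's expected payoff is (1/5)·2 + (2/5)·6 + (2/5)·3 = 4.
Column minimizes Row's payoff; the smallest is 2/5, so the best response is 1.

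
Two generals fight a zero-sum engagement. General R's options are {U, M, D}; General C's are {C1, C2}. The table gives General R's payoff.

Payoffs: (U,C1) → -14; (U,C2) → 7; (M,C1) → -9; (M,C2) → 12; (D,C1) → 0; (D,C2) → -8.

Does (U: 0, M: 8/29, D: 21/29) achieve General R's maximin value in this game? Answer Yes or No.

Against C1 this mix gives (8/29)·(-9) + (21/29)·0 = -72/29.
Against C2 this mix gives (8/29)·12 + (21/29)·(-8) = -72/29.
All of General C's active replies (C1, C2) yield -72/29, and no column does worse for General R. The mix makes General C indifferent and guarantees -72/29, so it is optimal.

Yes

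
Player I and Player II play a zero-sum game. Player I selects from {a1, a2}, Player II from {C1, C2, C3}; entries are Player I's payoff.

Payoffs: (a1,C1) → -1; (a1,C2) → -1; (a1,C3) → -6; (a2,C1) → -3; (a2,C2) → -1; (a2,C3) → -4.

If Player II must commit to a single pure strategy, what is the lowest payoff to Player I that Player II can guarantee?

-4

Column maxima: C1 → -1, C2 → -1, C3 → -4.
The smallest of these is -4.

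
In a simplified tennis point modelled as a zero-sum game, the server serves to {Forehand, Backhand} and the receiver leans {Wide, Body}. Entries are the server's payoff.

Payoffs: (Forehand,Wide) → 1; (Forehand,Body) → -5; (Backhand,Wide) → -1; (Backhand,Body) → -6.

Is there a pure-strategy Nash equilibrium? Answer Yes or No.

Yes

Row minima: Forehand → -5, Backhand → -6; maximin = -5.
Column maxima: Wide → 1, Body → -5; minimax = -5.
maximin = minimax = -5, so a saddle point exists.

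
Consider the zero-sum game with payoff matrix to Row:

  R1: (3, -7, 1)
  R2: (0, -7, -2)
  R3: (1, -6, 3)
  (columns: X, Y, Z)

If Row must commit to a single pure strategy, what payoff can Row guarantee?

-6

Row minima: R1 → -7, R2 → -7, R3 → -6.
The best of these is -6.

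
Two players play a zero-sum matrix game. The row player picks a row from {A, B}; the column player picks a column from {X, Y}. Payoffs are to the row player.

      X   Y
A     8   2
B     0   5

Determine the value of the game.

40/11

Row minima: A → 2, B → 0; maximin = 2.
Column maxima: X → 8, Y → 5; minimax = 5.
2 ≠ 5, so there is no saddle point; optimal play is mixed.
Let the row player play A with probability p. Expected payoff against X: 8p + 0(1−p) = 8p; against Y: 2p + 5(1−p) = −3p + 5.
Setting these equal: 8p = −3p + 5 ⇒ 11p = 5 ⇒ p = 5/11, and the value is (8)·(5/11) = 40/11.
For the column player: with q = P(X), equating A's and B's payoffs gives 6q + 2 = −5q + 5 ⇒ q = 3/11.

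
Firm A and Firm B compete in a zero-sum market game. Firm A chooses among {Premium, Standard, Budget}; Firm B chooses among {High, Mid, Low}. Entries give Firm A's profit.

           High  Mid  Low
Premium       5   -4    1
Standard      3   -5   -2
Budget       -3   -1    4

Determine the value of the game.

-17/11

Row minima: Premium → -4, Standard → -5, Budget → -3; maximin = -3.
Column maxima: High → 5, Mid → -1, Low → 4; minimax = -1.
-3 ≠ -1, so there is no saddle point; optimal play is mixed.
Standard is strictly dominated by Premium, so Firm A never plays it.
Low is strictly dominated by Mid (it gives Firm A strictly more in every row), so Firm B never plays it.
On the remaining 2×2 (Premium, Budget vs High, Mid):
Let Firm A play Premium with probability p. Expected payoff against High: 5p + (-3)(1−p) = 8p − 3; against Mid: (-4)p + (-1)(1−p) = −3p − 1.
Setting these equal: 8p − 3 = −3p − 1 ⇒ 11p = 2 ⇒ p = 2/11, and the value is (8)·(2/11) − 3 = -17/11.
For Firm B: with q = P(High), equating Premium's and Budget's payoffs gives 9q − 4 = −2q − 1 ⇒ q = 3/11.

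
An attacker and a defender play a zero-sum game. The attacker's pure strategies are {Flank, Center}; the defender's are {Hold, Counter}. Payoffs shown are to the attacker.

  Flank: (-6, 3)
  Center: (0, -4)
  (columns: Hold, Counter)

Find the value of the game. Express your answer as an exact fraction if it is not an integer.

Row minima: Flank → -6, Center → -4; maximin = -4.
Column maxima: Hold → 0, Counter → 3; minimax = 0.
-4 ≠ 0, so there is no saddle point; optimal play is mixed.
Let the attacker play Flank with probability p. Expected payoff against Hold: (-6)p + 0(1−p) = −6p; against Counter: 3p + (-4)(1−p) = 7p − 4.
Setting these equal: −6p = 7p − 4 ⇒ −13p = -4 ⇒ p = 4/13, and the value is (-6)·(4/13) = -24/13.
For the defender: with q = P(Hold), equating Flank's and Center's payoffs gives −9q + 3 = 4q − 4 ⇒ q = 7/13.

-24/13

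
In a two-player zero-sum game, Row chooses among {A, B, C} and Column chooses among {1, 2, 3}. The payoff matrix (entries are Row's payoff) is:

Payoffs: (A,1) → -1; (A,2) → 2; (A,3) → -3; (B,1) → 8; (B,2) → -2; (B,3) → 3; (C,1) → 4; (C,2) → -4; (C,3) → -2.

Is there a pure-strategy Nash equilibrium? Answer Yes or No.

No

Row minima: A → -3, B → -2, C → -4; maximin = -2.
Column maxima: 1 → 8, 2 → 2, 3 → 3; minimax = 2.
-2 ≠ 2, so no pure-strategy equilibrium exists.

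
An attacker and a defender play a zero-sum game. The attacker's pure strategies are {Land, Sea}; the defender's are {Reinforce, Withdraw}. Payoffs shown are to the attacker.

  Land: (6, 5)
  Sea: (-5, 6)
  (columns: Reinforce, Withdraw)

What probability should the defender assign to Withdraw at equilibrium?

11/12

Row minima: Land → 5, Sea → -5; maximin = 5.
Column maxima: Reinforce → 6, Withdraw → 6; minimax = 6.
5 ≠ 6, so there is no saddle point; optimal play is mixed.
Let the attacker play Land with probability p. Expected payoff against Reinforce: 6p + (-5)(1−p) = 11p − 5; against Withdraw: 5p + 6(1−p) = −p + 6.
Setting these equal: 11p − 5 = −p + 6 ⇒ 12p = 11 ⇒ p = 11/12, and the value is (11)·(11/12) − 5 = 61/12.
For the defender: with q = P(Reinforce), equating Land's and Sea's payoffs gives q + 5 = −11q + 6 ⇒ q = 1/12.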